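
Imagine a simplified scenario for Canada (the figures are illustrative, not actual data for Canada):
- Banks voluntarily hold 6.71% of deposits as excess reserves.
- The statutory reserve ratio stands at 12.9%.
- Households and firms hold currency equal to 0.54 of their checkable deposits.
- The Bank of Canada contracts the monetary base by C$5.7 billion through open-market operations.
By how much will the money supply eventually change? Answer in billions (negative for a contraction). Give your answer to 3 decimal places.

The money multiplier is m = (1 + c) / (rr + e + c) = (1 + 0.54) / (0.129 + 0.0671 + 0.54) ≈ 2.09211.
The sale removes 5.7 billion of base, so ΔM = m × ΔMB = 2.09211 × (−5.7) ≈ -11.925 billion.

-11.925 billion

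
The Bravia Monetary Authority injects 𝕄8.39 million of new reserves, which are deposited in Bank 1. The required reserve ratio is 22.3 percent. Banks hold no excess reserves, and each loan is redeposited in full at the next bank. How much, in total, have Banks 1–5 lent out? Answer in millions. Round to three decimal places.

Bank i lends (1 − rr)^i of the original deposit: Bank 1 lends 8.39·0.7770 ≈ 6.5190, Bank 2 lends 8.39·0.7770² ≈ 5.0653, and so on.
Summing a geometric series: total = 8.39·[0.7770·(1 − 0.7770^5) / (1 − 0.7770)] ≈ 20.9542 million.

𝕄20.954 million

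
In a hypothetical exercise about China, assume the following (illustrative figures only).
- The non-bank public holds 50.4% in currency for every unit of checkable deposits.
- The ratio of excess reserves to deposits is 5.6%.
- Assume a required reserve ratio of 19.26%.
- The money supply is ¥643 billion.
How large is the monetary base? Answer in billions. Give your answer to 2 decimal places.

The money multiplier is m = (1 + c) / (rr + e + c) = (1 + 0.504) / (0.1926 + 0.056 + 0.504) ≈ 1.998406.
MB = M / m = 643 / 1.998406 ≈ 321.7564 billion.

¥321.76 billion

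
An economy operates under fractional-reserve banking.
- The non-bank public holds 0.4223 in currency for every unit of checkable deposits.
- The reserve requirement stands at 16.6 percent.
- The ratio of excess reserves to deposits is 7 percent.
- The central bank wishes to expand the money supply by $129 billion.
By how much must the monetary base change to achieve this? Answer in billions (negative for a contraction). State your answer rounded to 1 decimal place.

$59.7 billion

The money multiplier is m = (1 + c) / (rr + e + c) = (1 + 0.4223) / (0.166 + 0.07 + 0.4223) ≈ 2.16057.
ΔMB = ΔM / m = (+129) / 2.16057 ≈ 59.7065 billion.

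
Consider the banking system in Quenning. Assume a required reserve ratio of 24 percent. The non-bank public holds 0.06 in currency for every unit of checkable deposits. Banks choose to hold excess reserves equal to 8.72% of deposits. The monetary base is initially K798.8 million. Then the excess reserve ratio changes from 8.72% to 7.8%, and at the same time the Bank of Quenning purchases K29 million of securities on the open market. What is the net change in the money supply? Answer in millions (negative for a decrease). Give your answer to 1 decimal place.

K134.5 million

Before: m₁ = (1 + 0.06) / (0.24 + 0.0872 + 0.06) ≈ 2.73760, MB₁ = 798.8, so M₁ = 2.73760 × 798.8 ≈ 2186.7949 million.
After: m₂ = (1 + 0.06) / (0.24 + 0.078 + 0.06) ≈ 2.80423, MB₂ = 798.8 + 29 = 827.8, so M₂ = 2.80423 × 827.8 ≈ 2321.3416 million.
ΔM = M₂ − M₁ = 2321.3416 − 2186.7949 = 134.5467 million.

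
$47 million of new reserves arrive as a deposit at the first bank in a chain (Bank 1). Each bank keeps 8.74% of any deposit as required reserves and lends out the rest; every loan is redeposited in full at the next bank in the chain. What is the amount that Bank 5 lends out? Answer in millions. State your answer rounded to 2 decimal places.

$29.75 million

Each bank lends a fraction (1 − rr) = 0.9126 of the deposit it receives, so Bank 5 receives 47·0.9126^4 and lends 47·0.9126^5 ≈ 29.7509 million.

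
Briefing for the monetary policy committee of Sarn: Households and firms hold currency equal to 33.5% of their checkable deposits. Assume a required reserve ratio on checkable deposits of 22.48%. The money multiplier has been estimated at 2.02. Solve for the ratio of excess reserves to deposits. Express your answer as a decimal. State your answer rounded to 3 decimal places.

Using m = 2.02. Since m = (1 + c)/(c + rr + e), the denominator satisfies c + rr + e = (1 + c)/m = (1 + 0.335) / 2.02 ≈ 0.660891.
With c = 0.335 and rr = 0.2248, the ratio of excess reserves to deposits is 0.660891 − 0.335 − 0.2248 = 0.101091.

0.101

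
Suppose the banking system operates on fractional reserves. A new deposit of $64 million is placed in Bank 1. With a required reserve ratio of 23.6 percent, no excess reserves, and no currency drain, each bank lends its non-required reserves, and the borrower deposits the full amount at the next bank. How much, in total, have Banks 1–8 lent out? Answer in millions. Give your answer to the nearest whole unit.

Bank i lends (1 − rr)^i of the original deposit: Bank 1 lends 64·0.7640 = 48.8960, Bank 2 lends 64·0.7640² ≈ 37.3565, and so on.
Summing a geometric series: total = 64·[0.7640·(1 − 0.7640^8) / (1 − 0.7640)] ≈ 183.1368 million.

$183 million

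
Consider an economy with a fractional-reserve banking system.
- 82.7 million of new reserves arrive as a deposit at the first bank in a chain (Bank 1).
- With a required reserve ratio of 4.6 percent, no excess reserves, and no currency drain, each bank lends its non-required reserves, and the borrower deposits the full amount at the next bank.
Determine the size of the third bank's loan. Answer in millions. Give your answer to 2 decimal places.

71.80 million

Each bank lends a fraction (1 − rr) = 0.9540 of the deposit it receives, so Bank 3 receives 82.7·0.9540^2 and lends 82.7·0.9540^3 ≈ 71.8043 million.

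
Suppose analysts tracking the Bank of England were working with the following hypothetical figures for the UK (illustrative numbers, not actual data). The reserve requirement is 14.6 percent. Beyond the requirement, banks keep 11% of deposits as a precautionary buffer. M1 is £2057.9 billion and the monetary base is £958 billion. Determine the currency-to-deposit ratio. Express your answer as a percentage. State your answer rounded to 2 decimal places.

Using m = M/MB = 2057.9/958 ≈ 2.148121. From m = (1 + c)/(c + rr + e), rearranging gives 1 + c = m·(c + rr + e), so c·(1 − m) = m·(rr + e) − 1.
Hence c = [m·(rr + e) − 1]/(1 − m) = [2.148121 × (0.146 + 0.11) − 1] / (1 − 2.148121) ≈ 0.392015.

39.20%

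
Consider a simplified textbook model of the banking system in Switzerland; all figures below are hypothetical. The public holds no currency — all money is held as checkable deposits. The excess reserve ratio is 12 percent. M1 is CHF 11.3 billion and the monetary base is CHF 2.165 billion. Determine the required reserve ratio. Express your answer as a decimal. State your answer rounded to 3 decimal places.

0.072

Using m = M/MB = 11.3/2.165 ≈ 5.219400. Since m = (1 + c)/(c + rr + e), the denominator satisfies c + rr + e = (1 + c)/m = (1 + 0) / 5.219400 ≈ 0.191593.
With c = 0 and e = 0.12, the required reserve ratio is 0.191593 − 0 − 0.12 = 0.071593.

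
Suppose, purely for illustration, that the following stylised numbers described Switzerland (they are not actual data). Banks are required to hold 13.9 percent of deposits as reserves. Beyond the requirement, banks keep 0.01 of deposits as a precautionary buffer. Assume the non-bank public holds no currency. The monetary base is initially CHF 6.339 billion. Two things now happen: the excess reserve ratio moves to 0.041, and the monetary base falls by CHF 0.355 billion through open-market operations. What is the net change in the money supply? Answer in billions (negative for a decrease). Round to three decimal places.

-9.299 billion

Before: m₁ = 1 / (0.139 + 0.01) ≈ 6.71141, MB₁ = 6.339, so M₁ = 6.71141 × 6.339 ≈ 42.5436 billion.
After: m₂ = 1 / (0.139 + 0.041) ≈ 5.55556, MB₂ = 6.339 − 0.355 = 5.984, so M₂ = 5.55556 × 5.984 ≈ 33.2445 billion.
ΔM = M₂ − M₁ = 33.2445 − 42.5436 = -9.2991 billion.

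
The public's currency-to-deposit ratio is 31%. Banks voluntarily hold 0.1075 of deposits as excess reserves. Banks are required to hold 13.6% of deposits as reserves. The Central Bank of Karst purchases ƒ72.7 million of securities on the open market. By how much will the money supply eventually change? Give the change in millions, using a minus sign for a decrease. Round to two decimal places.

ƒ172.06 million

The money multiplier is m = (1 + c) / (rr + e + c) = (1 + 0.31) / (0.136 + 0.1075 + 0.31) ≈ 2.36676.
The purchase adds 72.7 million of base, so ΔM = m × ΔMB = 2.36676 × (+72.7) ≈ 172.0635 million.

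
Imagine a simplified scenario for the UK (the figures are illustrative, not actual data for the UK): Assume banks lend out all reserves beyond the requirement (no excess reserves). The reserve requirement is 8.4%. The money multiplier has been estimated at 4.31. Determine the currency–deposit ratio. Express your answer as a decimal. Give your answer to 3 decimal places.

0.193

Using m = 4.31. From m = (1 + c)/(c + rr + e), rearranging gives 1 + c = m·(c + rr + e), so c·(1 − m) = m·(rr + e) − 1.
Hence c = [m·(rr + e) − 1]/(1 − m) = [4.31 × (0.084 + 0) − 1] / (1 − 4.31) ≈ 0.192737.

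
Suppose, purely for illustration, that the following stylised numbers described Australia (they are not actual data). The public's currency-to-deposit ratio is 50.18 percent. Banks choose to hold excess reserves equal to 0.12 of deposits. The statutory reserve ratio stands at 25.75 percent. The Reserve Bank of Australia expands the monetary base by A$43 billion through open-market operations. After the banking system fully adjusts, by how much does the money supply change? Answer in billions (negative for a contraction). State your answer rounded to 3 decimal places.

The money multiplier is m = (1 + c) / (rr + e + c) = (1 + 0.5018) / (0.2575 + 0.12 + 0.5018) ≈ 1.707950.
The purchase adds 43 billion of base, so ΔM = m × ΔMB = 1.707950 × (+43) ≈ 73.4419 billion.

A$73.442 billion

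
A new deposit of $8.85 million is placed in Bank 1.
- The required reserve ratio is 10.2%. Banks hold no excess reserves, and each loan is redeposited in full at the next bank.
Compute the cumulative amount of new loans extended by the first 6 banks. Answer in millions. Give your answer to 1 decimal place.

$37.1 million

Bank i lends (1 − rr)^i of the original deposit: Bank 1 lends 8.85·0.8980 = 7.9473, Bank 2 lends 8.85·0.8980² ≈ 7.1367, and so on.
Summing a geometric series: total = 8.85·[0.8980·(1 − 0.8980^6) / (1 − 0.8980)] ≈ 37.0567 million.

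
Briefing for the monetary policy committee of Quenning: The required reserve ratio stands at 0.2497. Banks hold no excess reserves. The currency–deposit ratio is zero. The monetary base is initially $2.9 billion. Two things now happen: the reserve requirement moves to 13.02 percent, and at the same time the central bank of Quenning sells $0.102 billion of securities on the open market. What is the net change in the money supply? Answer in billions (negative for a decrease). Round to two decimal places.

$9.88 billion

Before: m₁ = 1 / (0.2497) ≈ 4.0048, MB₁ = 2.9, so M₁ = 4.0048 × 2.9 ≈ 11.6139 billion.
After: m₂ = 1 / (0.1302) ≈ 7.6805, MB₂ = 2.9 − 0.102 = 2.798, so M₂ = 7.6805 × 2.798 ≈ 21.49 billion.
ΔM = M₂ − M₁ = 21.49 − 11.6139 = 9.8761 billion.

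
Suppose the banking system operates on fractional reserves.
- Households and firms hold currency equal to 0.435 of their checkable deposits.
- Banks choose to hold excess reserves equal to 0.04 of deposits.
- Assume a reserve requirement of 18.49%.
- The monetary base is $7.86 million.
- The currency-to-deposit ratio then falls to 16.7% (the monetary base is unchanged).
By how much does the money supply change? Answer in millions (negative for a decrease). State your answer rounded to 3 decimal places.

Initially m₁ = (1 + 0.435) / (0.1849 + 0.04 + 0.435) ≈ 2.17457, so M₁ = 2.17457 × 7.86 ≈ 17.0921 million.
After the change m₂ = (1 + 0.167) / (0.1849 + 0.04 + 0.167) ≈ 2.97780, so M₂ = 2.97780 × 7.86 ≈ 23.4055 million.
ΔM = M₂ − M₁ = 23.4055 − 17.0921 = 6.3134 million.

$6.313 million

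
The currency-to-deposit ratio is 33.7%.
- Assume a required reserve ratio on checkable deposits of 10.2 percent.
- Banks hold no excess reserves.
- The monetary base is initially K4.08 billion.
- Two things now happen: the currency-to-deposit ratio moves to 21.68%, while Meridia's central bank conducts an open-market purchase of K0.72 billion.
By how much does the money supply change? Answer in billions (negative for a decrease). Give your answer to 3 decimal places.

Before: m₁ = (1 + 0.337) / (0.102 + 0.337) ≈ 3.04556, MB₁ = 4.08, so M₁ = 3.04556 × 4.08 ≈ 12.4259 billion.
After: m₂ = (1 + 0.2168) / (0.102 + 0.2168) ≈ 3.81681, MB₂ = 4.08 + 0.72 = 4.8, so M₂ = 3.81681 × 4.8 ≈ 18.3207 billion.
ΔM = M₂ − M₁ = 18.3207 − 12.4259 = 5.8948 billion.

K5.895 billion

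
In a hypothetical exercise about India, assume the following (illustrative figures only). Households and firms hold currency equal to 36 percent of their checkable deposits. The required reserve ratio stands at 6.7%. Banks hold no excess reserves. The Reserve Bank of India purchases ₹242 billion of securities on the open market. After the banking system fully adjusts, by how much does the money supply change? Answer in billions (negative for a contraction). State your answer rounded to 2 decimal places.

The money multiplier is m = (1 + c) / (rr + c) = (1 + 0.36) / (0.067 + 0.36) ≈ 3.185012.
The purchase adds 242 billion of base, so ΔM = m × ΔMB = 3.185012 × (+242) ≈ 770.7729 billion.

₹770.77 billion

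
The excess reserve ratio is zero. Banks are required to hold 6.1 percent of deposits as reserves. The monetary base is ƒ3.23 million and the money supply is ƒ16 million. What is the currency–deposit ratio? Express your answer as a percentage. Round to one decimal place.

17.7%

Using m = M/MB = 16/3.23 ≈ 4.953560. From m = (1 + c)/(c + rr + e), rearranging gives 1 + c = m·(c + rr + e), so c·(1 − m) = m·(rr + e) − 1.
Hence c = [m·(rr + e) − 1]/(1 − m) = [4.953560 × (0.061 + 0) − 1] / (1 − 4.953560) ≈ 0.176507.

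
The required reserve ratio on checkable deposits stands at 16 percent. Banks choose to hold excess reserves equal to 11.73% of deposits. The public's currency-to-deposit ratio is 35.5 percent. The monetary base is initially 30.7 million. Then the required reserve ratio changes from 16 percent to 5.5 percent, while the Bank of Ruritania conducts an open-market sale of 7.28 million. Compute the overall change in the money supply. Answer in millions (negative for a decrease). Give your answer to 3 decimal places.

-5.607 million

Before: m₁ = (1 + 0.355) / (0.16 + 0.1173 + 0.355) ≈ 2.142970, MB₁ = 30.7, so M₁ = 2.142970 × 30.7 ≈ 65.7892 million.
After: m₂ = (1 + 0.355) / (0.055 + 0.1173 + 0.355) ≈ 2.569695, MB₂ = 30.7 − 7.28 = 23.42, so M₂ = 2.569695 × 23.42 ≈ 60.1823 million.
ΔM = M₂ − M₁ = 60.1823 − 65.7892 = -5.6069 million.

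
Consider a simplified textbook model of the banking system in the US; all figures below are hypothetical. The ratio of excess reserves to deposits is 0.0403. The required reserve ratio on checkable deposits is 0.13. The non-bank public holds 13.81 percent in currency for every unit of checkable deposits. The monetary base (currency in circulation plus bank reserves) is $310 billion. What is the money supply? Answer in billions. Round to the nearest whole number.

The money multiplier is m = (1 + c) / (rr + e + c) = (1 + 0.1381) / (0.13 + 0.0403 + 0.1381) ≈ 3.6903.
So M = m × MB = 3.6903 × 310 = 1143.993 billion.

$1144 billion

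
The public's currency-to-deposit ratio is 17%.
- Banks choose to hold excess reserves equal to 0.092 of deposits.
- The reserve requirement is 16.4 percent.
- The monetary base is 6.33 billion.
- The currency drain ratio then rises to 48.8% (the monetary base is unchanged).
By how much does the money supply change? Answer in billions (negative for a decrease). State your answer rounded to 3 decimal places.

-4.725 billion

Initially m₁ = (1 + 0.17) / (0.164 + 0.092 + 0.17) ≈ 2.74648, so M₁ = 2.74648 × 6.33 ≈ 17.3852 billion.
After the change m₂ = (1 + 0.488) / (0.164 + 0.092 + 0.488) = 2, so M₂ = 2 × 6.33 = 12.66 billion.
ΔM = M₂ − M₁ = 12.66 − 17.3852 = -4.7252 billion.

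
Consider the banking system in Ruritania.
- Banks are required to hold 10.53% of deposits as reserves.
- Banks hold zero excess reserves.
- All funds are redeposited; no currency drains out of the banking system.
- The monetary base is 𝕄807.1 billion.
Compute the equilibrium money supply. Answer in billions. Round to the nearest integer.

𝕄7665 billion

With no currency drain or excess reserves, the money multiplier is m = 1/rr = 1/0.1053 ≈ 9.4967.
Money supply M = m × MB = 9.4967 × 807.1 ≈ 7664.7866 billion.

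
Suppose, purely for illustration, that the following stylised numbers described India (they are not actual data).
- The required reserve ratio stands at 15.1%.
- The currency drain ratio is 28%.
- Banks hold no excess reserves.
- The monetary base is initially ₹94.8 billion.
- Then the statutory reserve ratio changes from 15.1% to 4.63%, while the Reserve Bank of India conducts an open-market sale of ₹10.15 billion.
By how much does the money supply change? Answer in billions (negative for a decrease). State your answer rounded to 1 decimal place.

₹50.5 billion

Before: m₁ = (1 + 0.28) / (0.151 + 0.28) ≈ 2.9698, MB₁ = 94.8, so M₁ = 2.9698 × 94.8 ≈ 281.537 billion.
After: m₂ = (1 + 0.28) / (0.0463 + 0.28) ≈ 3.9228, MB₂ = 94.8 − 10.15 = 84.65, so M₂ = 3.9228 × 84.65 ≈ 332.065 billion.
ΔM = M₂ − M₁ = 332.065 − 281.537 = 50.528 billion.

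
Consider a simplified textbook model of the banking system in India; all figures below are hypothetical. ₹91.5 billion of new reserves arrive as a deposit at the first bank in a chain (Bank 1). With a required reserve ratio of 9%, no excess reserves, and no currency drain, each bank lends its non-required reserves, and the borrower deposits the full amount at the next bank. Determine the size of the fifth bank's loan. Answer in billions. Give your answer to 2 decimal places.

₹57.10 billion

Each bank lends a fraction (1 − rr) = 0.9100 of the deposit it receives, so Bank 5 receives 91.5·0.9100^4 and lends 91.5·0.9100^5 ≈ 57.0989 billion.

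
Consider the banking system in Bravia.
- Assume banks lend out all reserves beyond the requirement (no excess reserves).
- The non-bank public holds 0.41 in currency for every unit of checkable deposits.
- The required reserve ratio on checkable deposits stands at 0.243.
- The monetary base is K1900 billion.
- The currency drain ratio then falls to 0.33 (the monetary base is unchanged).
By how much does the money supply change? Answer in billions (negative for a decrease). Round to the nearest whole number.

K308 billion

Initially m₁ = (1 + 0.41) / (0.243 + 0.41) ≈ 2.15926, so M₁ = 2.15926 × 1900 = 4102.594 billion.
After the change m₂ = (1 + 0.33) / (0.243 + 0.33) ≈ 2.32112, so M₂ = 2.32112 × 1900 = 4410.128 billion.
ΔM = M₂ − M₁ = 4410.128 − 4102.594 = 307.534 billion.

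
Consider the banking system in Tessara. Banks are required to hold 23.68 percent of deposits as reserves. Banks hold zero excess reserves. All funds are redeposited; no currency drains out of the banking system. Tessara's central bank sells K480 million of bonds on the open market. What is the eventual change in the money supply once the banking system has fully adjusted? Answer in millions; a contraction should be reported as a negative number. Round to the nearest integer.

-2027 million

The simple money multiplier is m = 1/rr = 1/0.2368 ≈ 4.2230.
An open-market sale reduces the monetary base by 480 million, so ΔM = m × ΔMB = 4.2230 × (−480) = -2027.04 million.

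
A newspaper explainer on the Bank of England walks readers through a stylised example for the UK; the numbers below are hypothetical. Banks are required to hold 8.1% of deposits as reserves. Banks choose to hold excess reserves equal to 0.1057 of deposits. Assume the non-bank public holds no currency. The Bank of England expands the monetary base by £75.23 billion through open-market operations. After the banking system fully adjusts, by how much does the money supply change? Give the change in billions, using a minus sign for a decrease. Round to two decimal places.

The money multiplier is m = 1 / (rr + e) = 1 / (0.081 + 0.1057) ≈ 5.35619.
The purchase adds 75.23 billion of base, so ΔM = m × ΔMB = 5.35619 × (+75.23) ≈ 402.9462 billion.

£402.95 billion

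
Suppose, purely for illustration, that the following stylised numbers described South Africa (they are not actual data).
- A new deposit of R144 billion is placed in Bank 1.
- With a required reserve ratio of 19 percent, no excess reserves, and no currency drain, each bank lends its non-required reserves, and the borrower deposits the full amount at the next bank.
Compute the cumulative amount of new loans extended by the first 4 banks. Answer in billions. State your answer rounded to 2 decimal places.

R349.63 billion

Bank i lends (1 − rr)^i of the original deposit: Bank 1 lends 144·0.8100 = 116.6400, Bank 2 lends 144·0.8100² = 94.4784, and so on.
Summing a geometric series: total = 144·[0.8100·(1 − 0.8100^4) / (1 − 0.8100)] ≈ 349.6332 billion.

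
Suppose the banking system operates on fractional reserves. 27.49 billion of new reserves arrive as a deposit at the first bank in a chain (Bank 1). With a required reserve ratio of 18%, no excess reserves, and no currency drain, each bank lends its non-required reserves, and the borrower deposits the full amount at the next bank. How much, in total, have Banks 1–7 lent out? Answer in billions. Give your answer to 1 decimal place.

Bank i lends (1 − rr)^i of the original deposit: Bank 1 lends 27.49·0.8200 = 22.5418, Bank 2 lends 27.49·0.8200² ≈ 18.4843, and so on.
Summing a geometric series: total = 27.49·[0.8200·(1 − 0.8200^7) / (1 − 0.8200)] ≈ 94.0136 billion.

94.0 billion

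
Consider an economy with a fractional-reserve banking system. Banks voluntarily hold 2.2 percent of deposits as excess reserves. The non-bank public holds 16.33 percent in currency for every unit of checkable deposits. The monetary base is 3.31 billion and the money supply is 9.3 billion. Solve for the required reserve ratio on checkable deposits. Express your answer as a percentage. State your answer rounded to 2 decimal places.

22.87%

Using m = M/MB = 9.3/3.31 ≈ 2.809668. Since m = (1 + c)/(c + rr + e), the denominator satisfies c + rr + e = (1 + c)/m = (1 + 0.1633) / 2.809668 ≈ 0.414035.
With c = 0.1633 and e = 0.022, the required reserve ratio on checkable deposits is 0.414035 − 0.1633 − 0.022 = 0.228735.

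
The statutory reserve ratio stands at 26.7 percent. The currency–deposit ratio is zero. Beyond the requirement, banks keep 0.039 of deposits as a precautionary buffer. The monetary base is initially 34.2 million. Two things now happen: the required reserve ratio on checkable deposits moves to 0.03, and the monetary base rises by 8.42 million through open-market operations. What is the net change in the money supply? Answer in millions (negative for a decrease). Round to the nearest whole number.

Before: m₁ = 1 / (0.267 + 0.039) ≈ 3.2680, MB₁ = 34.2, so M₁ = 3.2680 × 34.2 = 111.7656 million.
After: m₂ = 1 / (0.03 + 0.039) ≈ 14.4928, MB₂ = 34.2 + 8.42 = 42.62, so M₂ = 14.4928 × 42.62 ≈ 617.6831 million.
ΔM = M₂ − M₁ = 617.6831 − 111.7656 = 505.9175 million.

506 million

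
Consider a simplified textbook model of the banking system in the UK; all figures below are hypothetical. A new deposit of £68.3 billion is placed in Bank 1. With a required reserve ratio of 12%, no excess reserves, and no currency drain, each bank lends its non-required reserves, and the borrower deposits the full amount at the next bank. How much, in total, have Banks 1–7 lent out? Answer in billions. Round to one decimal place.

Bank i lends (1 − rr)^i of the original deposit: Bank 1 lends 68.3·0.8800 = 60.1040, Bank 2 lends 68.3·0.8800² ≈ 52.8915, and so on.
Summing a geometric series: total = 68.3·[0.8800·(1 − 0.8800^7) / (1 − 0.8800)] ≈ 296.1747 billion.

£296.2 billion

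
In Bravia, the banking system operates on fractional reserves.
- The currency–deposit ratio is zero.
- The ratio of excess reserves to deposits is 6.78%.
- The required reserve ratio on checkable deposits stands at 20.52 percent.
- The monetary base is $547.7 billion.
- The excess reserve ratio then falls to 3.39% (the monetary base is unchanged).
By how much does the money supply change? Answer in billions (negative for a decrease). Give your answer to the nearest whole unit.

Initially m₁ = 1 / (0.2052 + 0.0678) ≈ 3.6630, so M₁ = 3.6630 × 547.7 = 2006.2251 billion.
After the change m₂ = 1 / (0.2052 + 0.0339) ≈ 4.1824, so M₂ = 4.1824 × 547.7 ≈ 2290.7005 billion.
ΔM = M₂ − M₁ = 2290.7005 − 2006.2251 = 284.4754 billion.

$284 billion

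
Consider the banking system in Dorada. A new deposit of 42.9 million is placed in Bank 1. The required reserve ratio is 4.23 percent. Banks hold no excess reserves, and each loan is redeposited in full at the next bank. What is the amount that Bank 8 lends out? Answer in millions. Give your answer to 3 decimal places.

30.359 million

Each bank lends a fraction (1 − rr) = 0.9577 of the deposit it receives, so Bank 8 receives 42.9·0.9577^7 and lends 42.9·0.9577^8 ≈ 30.3594 million.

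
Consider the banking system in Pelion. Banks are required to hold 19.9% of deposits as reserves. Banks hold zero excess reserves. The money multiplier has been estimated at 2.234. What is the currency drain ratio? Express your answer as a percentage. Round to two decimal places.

45.01%

Using m = 2.234. From m = (1 + c)/(c + rr + e), rearranging gives 1 + c = m·(c + rr + e), so c·(1 − m) = m·(rr + e) − 1.
Hence c = [m·(rr + e) − 1]/(1 − m) = [2.234 × (0.199 + 0) − 1] / (1 − 2.234) ≈ 0.450109.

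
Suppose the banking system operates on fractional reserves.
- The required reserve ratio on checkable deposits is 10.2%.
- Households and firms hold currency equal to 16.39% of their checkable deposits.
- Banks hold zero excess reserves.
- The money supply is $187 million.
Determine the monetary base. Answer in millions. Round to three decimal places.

The money multiplier is m = (1 + c) / (rr + c) = (1 + 0.1639) / (0.102 + 0.1639) ≈ 4.3772095.
MB = M / m = 187 / 4.3772095 ≈ 42.7213 million.

$42.721 million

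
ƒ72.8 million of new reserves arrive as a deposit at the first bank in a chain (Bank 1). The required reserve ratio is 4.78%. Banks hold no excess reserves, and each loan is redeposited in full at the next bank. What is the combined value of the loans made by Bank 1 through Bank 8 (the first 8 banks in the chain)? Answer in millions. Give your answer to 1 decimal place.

Bank i lends (1 − rr)^i of the original deposit: Bank 1 lends 72.8·0.9522 ≈ 69.3202, Bank 2 lends 72.8·0.9522² ≈ 66.0067, and so on.
Summing a geometric series: total = 72.8·[0.9522·(1 − 0.9522^8) / (1 − 0.9522)] ≈ 470.1426 million.

ƒ470.1 million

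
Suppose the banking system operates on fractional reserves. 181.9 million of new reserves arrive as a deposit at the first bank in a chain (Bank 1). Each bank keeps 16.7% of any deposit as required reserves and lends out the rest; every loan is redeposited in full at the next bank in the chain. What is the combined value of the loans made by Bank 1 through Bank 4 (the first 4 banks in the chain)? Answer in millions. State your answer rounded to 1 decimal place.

470.5 million

Bank i lends (1 − rr)^i of the original deposit: Bank 1 lends 181.9·0.8330 = 151.5227, Bank 2 lends 181.9·0.8330² ≈ 126.2184, and so on.
Summing a geometric series: total = 181.9·[0.8330·(1 − 0.8330^4) / (1 − 0.8330)] ≈ 470.4626 million.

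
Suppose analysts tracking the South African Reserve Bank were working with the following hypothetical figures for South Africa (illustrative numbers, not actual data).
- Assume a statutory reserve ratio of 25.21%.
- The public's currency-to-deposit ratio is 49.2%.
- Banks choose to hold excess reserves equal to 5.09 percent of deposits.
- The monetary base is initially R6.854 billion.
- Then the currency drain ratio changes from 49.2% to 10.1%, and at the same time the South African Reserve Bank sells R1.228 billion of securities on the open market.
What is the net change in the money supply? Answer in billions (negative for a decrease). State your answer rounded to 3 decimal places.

R2.469 billion

Before: m₁ = (1 + 0.492) / (0.2521 + 0.0509 + 0.492) ≈ 1.87673, MB₁ = 6.854, so M₁ = 1.87673 × 6.854 ≈ 12.8631 billion.
After: m₂ = (1 + 0.101) / (0.2521 + 0.0509 + 0.101) ≈ 2.72525, MB₂ = 6.854 − 1.228 = 5.626, so M₂ = 2.72525 × 5.626 ≈ 15.3323 billion.
ΔM = M₂ − M₁ = 15.3323 − 12.8631 = 2.4692 billion.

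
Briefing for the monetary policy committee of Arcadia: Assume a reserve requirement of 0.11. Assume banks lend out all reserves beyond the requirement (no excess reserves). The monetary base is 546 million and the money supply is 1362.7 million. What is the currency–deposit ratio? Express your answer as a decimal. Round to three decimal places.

0.485

Using m = M/MB = 1362.7/546 ≈ 2.495788. From m = (1 + c)/(c + rr + e), rearranging gives 1 + c = m·(c + rr + e), so c·(1 − m) = m·(rr + e) − 1.
Hence c = [m·(rr + e) − 1]/(1 − m) = [2.495788 × (0.11 + 0) − 1] / (1 − 2.495788) ≈ 0.485004.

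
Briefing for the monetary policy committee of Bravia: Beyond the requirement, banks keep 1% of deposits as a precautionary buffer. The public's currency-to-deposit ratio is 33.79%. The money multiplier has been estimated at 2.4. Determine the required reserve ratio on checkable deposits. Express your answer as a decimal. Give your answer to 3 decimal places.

Using m = 2.4. Since m = (1 + c)/(c + rr + e), the denominator satisfies c + rr + e = (1 + c)/m = (1 + 0.3379) / 2.4 ≈ 0.557458.
With c = 0.3379 and e = 0.01, the required reserve ratio on checkable deposits is 0.557458 − 0.3379 − 0.01 = 0.209558.

0.210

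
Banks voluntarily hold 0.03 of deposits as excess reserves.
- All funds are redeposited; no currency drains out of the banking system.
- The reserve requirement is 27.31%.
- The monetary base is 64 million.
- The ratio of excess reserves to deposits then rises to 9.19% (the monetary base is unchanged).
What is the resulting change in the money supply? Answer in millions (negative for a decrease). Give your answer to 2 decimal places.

-35.81 million

Initially m₁ = 1 / (0.2731 + 0.03) ≈ 3.29924, so M₁ = 3.29924 × 64 ≈ 211.1514 million.
After the change m₂ = 1 / (0.2731 + 0.0919) ≈ 2.73973, so M₂ = 2.73973 × 64 ≈ 175.3427 million.
ΔM = M₂ − M₁ = 175.3427 − 211.1514 = -35.8087 million.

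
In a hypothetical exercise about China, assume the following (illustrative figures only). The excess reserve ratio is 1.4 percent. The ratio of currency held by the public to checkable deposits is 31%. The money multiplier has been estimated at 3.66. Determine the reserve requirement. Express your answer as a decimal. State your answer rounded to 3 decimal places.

Using m = 3.66. Since m = (1 + c)/(c + rr + e), the denominator satisfies c + rr + e = (1 + c)/m = (1 + 0.31) / 3.66 ≈ 0.357923.
With c = 0.31 and e = 0.014, the reserve requirement is 0.357923 − 0.31 − 0.014 = 0.033923.

0.034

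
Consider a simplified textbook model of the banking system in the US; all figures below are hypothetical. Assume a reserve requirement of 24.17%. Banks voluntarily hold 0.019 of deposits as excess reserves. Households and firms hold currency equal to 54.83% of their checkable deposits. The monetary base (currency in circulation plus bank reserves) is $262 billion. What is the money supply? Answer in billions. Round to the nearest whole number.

$501 billion

The money multiplier is m = (1 + c) / (rr + e + c) = (1 + 0.5483) / (0.2417 + 0.019 + 0.5483) ≈ 1.9138.
So M = m × MB = 1.9138 × 262 = 501.4156 billion.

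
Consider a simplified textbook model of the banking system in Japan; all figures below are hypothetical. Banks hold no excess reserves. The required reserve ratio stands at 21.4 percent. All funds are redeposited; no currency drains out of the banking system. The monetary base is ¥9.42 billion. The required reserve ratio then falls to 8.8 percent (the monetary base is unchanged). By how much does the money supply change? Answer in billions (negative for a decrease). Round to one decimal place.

Initially m₁ = 1 / (0.214) ≈ 4.6729, so M₁ = 4.6729 × 9.42 ≈ 44.0187 billion.
After the change m₂ = 1 / (0.088) ≈ 11.3636, so M₂ = 11.3636 × 9.42 ≈ 107.0451 billion.
ΔM = M₂ − M₁ = 107.0451 − 44.0187 = 63.0264 billion.

¥63.0 billion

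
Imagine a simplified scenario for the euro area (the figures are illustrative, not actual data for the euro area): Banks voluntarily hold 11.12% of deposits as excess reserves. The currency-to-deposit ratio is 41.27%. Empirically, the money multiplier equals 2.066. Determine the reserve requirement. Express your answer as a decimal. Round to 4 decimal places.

Using m = 2.066. Since m = (1 + c)/(c + rr + e), the denominator satisfies c + rr + e = (1 + c)/m = (1 + 0.4127) / 2.066 ≈ 0.683785.
With c = 0.4127 and e = 0.1112, the reserve requirement is 0.683785 − 0.4127 − 0.1112 = 0.159885.

0.1599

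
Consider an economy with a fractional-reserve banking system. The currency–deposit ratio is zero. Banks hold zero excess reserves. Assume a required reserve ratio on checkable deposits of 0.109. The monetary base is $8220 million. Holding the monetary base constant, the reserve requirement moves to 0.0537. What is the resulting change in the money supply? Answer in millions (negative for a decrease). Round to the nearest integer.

$77660 million

Initially m₁ = 1 / (0.109) ≈ 9.17431, so M₁ = 9.17431 × 8220 = 75412.8282 million.
After the change m₂ = 1 / (0.0537) ≈ 18.62197, so M₂ = 18.62197 × 8220 = 153072.5934 million.
ΔM = M₂ − M₁ = 153072.5934 − 75412.8282 = 77659.7652 million.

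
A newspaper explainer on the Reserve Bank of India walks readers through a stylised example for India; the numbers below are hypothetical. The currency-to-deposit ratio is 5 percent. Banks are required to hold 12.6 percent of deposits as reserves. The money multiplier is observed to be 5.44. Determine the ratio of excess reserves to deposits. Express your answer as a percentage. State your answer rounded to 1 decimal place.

1.7%

Using m = 5.44. Since m = (1 + c)/(c + rr + e), the denominator satisfies c + rr + e = (1 + c)/m = (1 + 0.05) / 5.44 ≈ 0.193015.
With c = 0.05 and rr = 0.126, the ratio of excess reserves to deposits is 0.193015 − 0.05 − 0.126 = 0.017015.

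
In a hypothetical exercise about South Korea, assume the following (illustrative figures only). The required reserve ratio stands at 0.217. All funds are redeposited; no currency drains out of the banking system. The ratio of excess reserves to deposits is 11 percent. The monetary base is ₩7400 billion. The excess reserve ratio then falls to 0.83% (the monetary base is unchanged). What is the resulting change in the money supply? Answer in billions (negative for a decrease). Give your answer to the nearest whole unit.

Initially m₁ = 1 / (0.217 + 0.11) ≈ 3.05810, so M₁ = 3.05810 × 7400 = 22629.94 billion.
After the change m₂ = 1 / (0.217 + 0.0083) ≈ 4.43853, so M₂ = 4.43853 × 7400 = 32845.122 billion.
ΔM = M₂ − M₁ = 32845.122 − 22629.94 = 10215.182 billion.

₩10215 billion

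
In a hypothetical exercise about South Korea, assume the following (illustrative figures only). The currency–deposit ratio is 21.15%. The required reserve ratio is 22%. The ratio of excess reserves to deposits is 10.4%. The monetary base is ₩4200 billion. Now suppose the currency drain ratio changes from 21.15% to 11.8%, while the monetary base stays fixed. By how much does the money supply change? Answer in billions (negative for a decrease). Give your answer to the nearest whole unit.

₩1122 billion

Initially m₁ = (1 + 0.2115) / (0.22 + 0.104 + 0.2115) ≈ 2.26237, so M₁ = 2.26237 × 4200 = 9501.954 billion.
After the change m₂ = (1 + 0.118) / (0.22 + 0.104 + 0.118) ≈ 2.52941, so M₂ = 2.52941 × 4200 = 10623.522 billion.
ΔM = M₂ − M₁ = 10623.522 − 9501.954 = 1121.568 billion.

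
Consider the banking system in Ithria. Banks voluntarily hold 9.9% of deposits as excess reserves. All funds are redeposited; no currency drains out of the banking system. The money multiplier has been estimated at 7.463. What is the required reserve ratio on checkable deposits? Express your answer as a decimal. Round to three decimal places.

0.035

Using m = 7.463. Since m = (1 + c)/(c + rr + e), the denominator satisfies c + rr + e = (1 + c)/m = (1 + 0) / 7.463 ≈ 0.133994.
With c = 0 and e = 0.099, the required reserve ratio on checkable deposits is 0.133994 − 0 − 0.099 = 0.034994.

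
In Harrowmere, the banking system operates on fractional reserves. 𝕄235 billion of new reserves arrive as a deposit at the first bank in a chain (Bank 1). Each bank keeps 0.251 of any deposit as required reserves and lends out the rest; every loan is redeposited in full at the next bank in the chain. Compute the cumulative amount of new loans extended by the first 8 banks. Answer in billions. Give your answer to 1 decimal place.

Bank i lends (1 − rr)^i of the original deposit: Bank 1 lends 235·0.7490 = 176.0150, Bank 2 lends 235·0.7490² ≈ 131.8352, and so on.
Summing a geometric series: total = 235·[0.7490·(1 − 0.7490^8) / (1 − 0.7490)] ≈ 631.7957 billion.

𝕄631.8 billion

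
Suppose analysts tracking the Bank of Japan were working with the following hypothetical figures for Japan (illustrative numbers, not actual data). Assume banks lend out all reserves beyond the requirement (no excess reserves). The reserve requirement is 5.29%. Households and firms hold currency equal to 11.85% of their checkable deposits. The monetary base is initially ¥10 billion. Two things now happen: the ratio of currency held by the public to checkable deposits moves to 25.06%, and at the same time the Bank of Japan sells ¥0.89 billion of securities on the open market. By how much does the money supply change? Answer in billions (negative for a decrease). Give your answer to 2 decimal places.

Before: m₁ = (1 + 0.1185) / (0.0529 + 0.1185) ≈ 6.5257, MB₁ = 10, so M₁ = 6.5257 × 10 = 65.257 billion.
After: m₂ = (1 + 0.2506) / (0.0529 + 0.2506) ≈ 4.1206, MB₂ = 10 − 0.89 = 9.11, so M₂ = 4.1206 × 9.11 ≈ 37.5387 billion.
ΔM = M₂ − M₁ = 37.5387 − 65.257 = -27.7183 billion.

-27.72 billion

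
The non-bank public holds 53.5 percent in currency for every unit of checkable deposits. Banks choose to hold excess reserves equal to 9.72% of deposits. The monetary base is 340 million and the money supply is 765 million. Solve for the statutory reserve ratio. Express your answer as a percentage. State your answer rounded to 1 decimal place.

Using m = M/MB = 765/340 = 2.250000. Since m = (1 + c)/(c + rr + e), the denominator satisfies c + rr + e = (1 + c)/m = (1 + 0.535) / 2.250000 ≈ 0.682222.
With c = 0.535 and e = 0.0972, the statutory reserve ratio is 0.682222 − 0.535 − 0.0972 = 0.050022.

5.0%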